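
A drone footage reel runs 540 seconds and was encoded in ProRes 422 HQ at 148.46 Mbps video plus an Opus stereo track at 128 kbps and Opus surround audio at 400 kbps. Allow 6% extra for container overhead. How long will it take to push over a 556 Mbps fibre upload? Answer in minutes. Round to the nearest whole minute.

Audio total: 128 + 400 = 528 kbps = 0.528 Mbps.
Total bitrate: 148.988 Mbps.
File: 148.988 Mbps × 540 s = 80453.5 Mb.
With 6% container overhead: ×1.06. → 85280.7 Mb.
At 556 Mbps: 85280.7 / 556 = 153.4 s ≈ 2.56 minutes.

3 minutes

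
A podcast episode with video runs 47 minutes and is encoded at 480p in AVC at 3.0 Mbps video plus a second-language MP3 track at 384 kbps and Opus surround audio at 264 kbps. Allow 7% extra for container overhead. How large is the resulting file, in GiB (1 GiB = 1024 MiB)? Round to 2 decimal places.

47 min = 2820 s
Audio total: 384 + 264 = 648 kbps = 0.648 Mbps.
Total bitrate: 3.0 + 0.648 = 3.648 Mbps.
Stream data: 3.648 Mbps × 2820 s = 10287.4 Mb.
With 7% container overhead: ×1.07.
11,007 Mb = 1,375,934,400 bytes ÷ 1,073,741,824 = 1.281 GiB.

1.28 GiB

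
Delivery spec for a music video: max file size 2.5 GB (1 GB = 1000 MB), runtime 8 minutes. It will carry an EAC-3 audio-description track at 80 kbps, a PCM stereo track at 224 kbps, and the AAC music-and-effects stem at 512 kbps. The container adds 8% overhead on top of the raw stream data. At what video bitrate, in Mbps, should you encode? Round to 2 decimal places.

Budget: 2.5 GB = 20000.0 Mb.
Stream payload after overhead: 20000.0 / 1.08 = 18518.5 Mb.
8 min = 480 s
Total bitrate budget: 18518.5 Mb / 480 s = 38.580 Mbps.
Audio total: 80 + 224 + 512 = 816 kbps = 0.816 Mbps.
Video: 38.580 − 0.816 = 37.764 Mbps.

37.76 Mbps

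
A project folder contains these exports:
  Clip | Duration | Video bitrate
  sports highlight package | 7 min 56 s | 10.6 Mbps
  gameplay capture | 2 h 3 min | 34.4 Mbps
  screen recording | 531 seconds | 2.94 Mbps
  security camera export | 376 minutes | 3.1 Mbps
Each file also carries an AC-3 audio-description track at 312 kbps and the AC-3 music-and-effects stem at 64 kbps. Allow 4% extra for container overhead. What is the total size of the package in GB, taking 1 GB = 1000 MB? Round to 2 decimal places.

Audio total: 312 + 64 = 376 kbps = 0.376 Mbps.
sports highlight package: 10.976 Mbps × 476 s × 1.04 = 5433.6 Mb
gameplay capture: 34.776 Mbps × 7380 s × 1.04 = 266912.8 Mb
screen recording: 3.316 Mbps × 531 s × 1.04 = 1831.2 Mb
security camera export: 3.476 Mbps × 22560 s × 1.04 = 81555.3 Mb
Total: 355732.8 Mb = 44466.6 MB.
= 44.47 GB.

44.47 GB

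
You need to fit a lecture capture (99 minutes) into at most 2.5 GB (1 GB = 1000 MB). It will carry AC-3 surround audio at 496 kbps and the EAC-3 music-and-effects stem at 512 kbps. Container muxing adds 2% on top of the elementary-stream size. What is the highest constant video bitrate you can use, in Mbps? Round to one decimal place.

2.3 Mbps

Budget: 2.5 GB = 20000.0 Mb.
Stream payload after overhead: 20000.0 / 1.02 = 19607.8 Mb.
99 min = 5940 s
Total bitrate budget: 19607.8 Mb / 5940 s = 3.301 Mbps.
Audio total: 496 + 512 = 1008 kbps = 1.008 Mbps.
Video: 3.301 − 1.008 = 2.293 Mbps.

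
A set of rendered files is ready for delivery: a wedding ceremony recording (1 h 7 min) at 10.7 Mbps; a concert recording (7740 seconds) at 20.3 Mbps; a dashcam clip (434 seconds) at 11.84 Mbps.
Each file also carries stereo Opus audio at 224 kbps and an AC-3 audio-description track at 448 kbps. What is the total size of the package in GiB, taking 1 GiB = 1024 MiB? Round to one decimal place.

24.9 GiB

Audio total: 224 + 448 = 672 kbps = 0.672 Mbps.
wedding ceremony recording: 11.372 Mbps × 4020 s = 45715.4 Mb
concert recording: 20.972 Mbps × 7740 s = 162323.3 Mb
dashcam clip: 12.512 Mbps × 434 s = 5430.2 Mb
Total: 213468.9 Mb = 26683.6 MB.
= 24.85 GiB.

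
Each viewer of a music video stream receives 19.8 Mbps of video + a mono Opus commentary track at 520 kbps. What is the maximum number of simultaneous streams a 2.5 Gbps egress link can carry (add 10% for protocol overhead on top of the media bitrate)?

111

Audio: 520 kbps = 0.520 Mbps.
Per-viewer media rate: 20.320 Mbps.
On the wire with 10% overhead: 22.352 Mbps.
2.5 Gbps = 2,500 Mbps; 2,500 / 22.352 = 111.85 → 111 viewers.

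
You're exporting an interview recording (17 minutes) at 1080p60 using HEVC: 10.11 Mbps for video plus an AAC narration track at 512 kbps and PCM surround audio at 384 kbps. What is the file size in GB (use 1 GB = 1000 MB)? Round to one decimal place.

17 min = 1020 s
Audio total: 512 + 384 = 896 kbps = 0.896 Mbps.
Total bitrate: 10.11 + 0.896 = 11.006 Mbps.
Stream data: 11.006 Mbps × 1020 s = 11226.1 Mb.
11,226 Mb ÷ 8 = 1,403 MB → 1.403 GB.

1.4 GB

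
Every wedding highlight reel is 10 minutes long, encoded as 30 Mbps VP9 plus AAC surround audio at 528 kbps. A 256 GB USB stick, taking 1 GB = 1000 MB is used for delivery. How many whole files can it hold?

111

10 min = 600 s
Audio: 528 kbps = 0.528 Mbps.
Total bitrate: 30.528 Mbps.
Per item: 30.528 Mbps × 600 s = 18,317 Mb = 2,290 MB.
Capacity: 256 GB = 2,048,000 Mb; 111.81 items → 111 complete.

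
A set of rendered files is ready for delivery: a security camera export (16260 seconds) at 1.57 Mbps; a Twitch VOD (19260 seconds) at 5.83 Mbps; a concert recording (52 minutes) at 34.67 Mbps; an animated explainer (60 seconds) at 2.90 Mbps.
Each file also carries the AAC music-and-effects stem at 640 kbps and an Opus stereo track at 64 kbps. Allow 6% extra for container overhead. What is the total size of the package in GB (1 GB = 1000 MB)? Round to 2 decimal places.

36.23 GB

Audio total: 640 + 64 = 704 kbps = 0.704 Mbps.
security camera export: 2.274 Mbps × 16260 s × 1.06 = 39193.8 Mb
Twitch VOD: 6.534 Mbps × 19260 s × 1.06 = 133395.5 Mb
concert recording: 35.374 Mbps × 3120 s × 1.06 = 116988.9 Mb
animated explainer: 3.604 Mbps × 60 s × 1.06 = 229.2 Mb
Total: 289807.4 Mb = 36225.9 MB.
= 36.23 GB.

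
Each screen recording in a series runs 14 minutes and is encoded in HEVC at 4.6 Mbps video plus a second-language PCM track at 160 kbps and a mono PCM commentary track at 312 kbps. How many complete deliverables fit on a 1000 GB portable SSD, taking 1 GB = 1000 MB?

1877

14 min = 840 s
Audio total: 160 + 312 = 472 kbps = 0.472 Mbps.
Total bitrate: 5.072 Mbps.
Per item: 5.072 Mbps × 840 s = 4,260 Mb = 532.6 MB.
Capacity: 1000 GB = 8,000,000 Mb; 1877.72 items → 1877 complete.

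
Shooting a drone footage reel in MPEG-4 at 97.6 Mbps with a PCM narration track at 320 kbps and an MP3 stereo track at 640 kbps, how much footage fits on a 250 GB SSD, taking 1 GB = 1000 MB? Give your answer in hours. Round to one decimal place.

5.6 hours

Audio total: 320 + 640 = 960 kbps = 0.960 Mbps.
Total bitrate: 97.6 + 0.960 = 98.560 Mbps.
Capacity: 250 GB = 2,000,000 Mb.
Recording time: 2,000,000 / 98.560 = 20,292 s ≈ 5.64 hours.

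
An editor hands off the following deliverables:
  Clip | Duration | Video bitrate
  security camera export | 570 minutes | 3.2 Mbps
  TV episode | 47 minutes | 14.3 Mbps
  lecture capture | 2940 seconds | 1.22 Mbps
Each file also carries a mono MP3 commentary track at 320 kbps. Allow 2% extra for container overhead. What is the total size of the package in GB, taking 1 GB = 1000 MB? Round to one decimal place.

21.2 GB

Audio: 320 kbps = 0.320 Mbps.
security camera export: 3.520 Mbps × 34200 s × 1.02 = 122791.7 Mb
TV episode: 14.620 Mbps × 2820 s × 1.02 = 42053.0 Mb
lecture capture: 1.540 Mbps × 2940 s × 1.02 = 4618.2 Mb
Total: 169462.8 Mb = 21182.8 MB.
= 21.18 GB.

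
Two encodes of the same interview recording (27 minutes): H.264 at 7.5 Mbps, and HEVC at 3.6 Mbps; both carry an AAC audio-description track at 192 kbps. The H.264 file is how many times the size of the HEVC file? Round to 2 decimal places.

27 min = 1620 s
Audio: 192 kbps = 0.192 Mbps.
H.264: 7.692 Mbps × 1620 s = 12461.0 Mb = 1.558 GB.
HEVC: 3.792 Mbps × 1620 s = 6143.0 Mb = 0.768 GB.
Ratio: 1.558 / 0.768 = 2.028.

2.03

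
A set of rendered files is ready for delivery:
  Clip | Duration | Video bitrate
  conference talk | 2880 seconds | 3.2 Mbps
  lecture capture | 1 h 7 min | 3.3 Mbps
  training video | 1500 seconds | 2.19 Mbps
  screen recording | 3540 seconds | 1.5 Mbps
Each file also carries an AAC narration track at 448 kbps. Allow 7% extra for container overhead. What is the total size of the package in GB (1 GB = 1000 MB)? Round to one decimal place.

Audio: 448 kbps = 0.448 Mbps.
conference talk: 3.648 Mbps × 2880 s × 1.07 = 11241.7 Mb
lecture capture: 3.748 Mbps × 4020 s × 1.07 = 16121.6 Mb
training video: 2.638 Mbps × 1500 s × 1.07 = 4234.0 Mb
screen recording: 1.948 Mbps × 3540 s × 1.07 = 7378.6 Mb
Total: 38975.9 Mb = 4872.0 MB.
= 4.872 GB.

4.9 GB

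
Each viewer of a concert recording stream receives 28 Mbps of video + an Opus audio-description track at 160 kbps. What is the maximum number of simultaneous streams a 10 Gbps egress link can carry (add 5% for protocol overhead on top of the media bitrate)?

338

Audio: 160 kbps = 0.160 Mbps.
Per-viewer media rate: 28.160 Mbps.
On the wire with 5% overhead: 29.568 Mbps.
10 Gbps = 10,000 Mbps; 10,000 / 29.568 = 338.20 → 338 viewers.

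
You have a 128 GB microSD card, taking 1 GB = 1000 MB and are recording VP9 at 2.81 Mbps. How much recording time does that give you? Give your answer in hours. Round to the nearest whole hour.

Capacity: 128 GB = 1,024,000 Mb.
Recording time: 1,024,000 / 2.810 = 364,413 s ≈ 101 hours.

101 hours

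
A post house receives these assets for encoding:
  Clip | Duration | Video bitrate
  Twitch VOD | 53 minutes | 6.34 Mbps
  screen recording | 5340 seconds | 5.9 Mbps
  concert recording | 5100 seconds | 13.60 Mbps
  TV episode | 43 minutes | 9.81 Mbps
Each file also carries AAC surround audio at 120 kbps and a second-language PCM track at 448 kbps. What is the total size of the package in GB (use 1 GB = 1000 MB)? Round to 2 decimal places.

19.44 GB

Audio total: 120 + 448 = 568 kbps = 0.568 Mbps.
Twitch VOD: 6.908 Mbps × 3180 s = 21967.4 Mb
screen recording: 6.468 Mbps × 5340 s = 34539.1 Mb
concert recording: 14.168 Mbps × 5100 s = 72256.8 Mb
TV episode: 10.378 Mbps × 2580 s = 26775.2 Mb
Total: 155538.6 Mb = 19442.3 MB.
= 19.44 GB.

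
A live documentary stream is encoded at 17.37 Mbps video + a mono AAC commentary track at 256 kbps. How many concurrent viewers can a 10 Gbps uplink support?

Audio: 256 kbps = 0.256 Mbps.
Per-viewer media rate: 17.626 Mbps.
10 Gbps = 10,000 Mbps; 10,000 / 17.626 = 567.34 → 567 viewers.

567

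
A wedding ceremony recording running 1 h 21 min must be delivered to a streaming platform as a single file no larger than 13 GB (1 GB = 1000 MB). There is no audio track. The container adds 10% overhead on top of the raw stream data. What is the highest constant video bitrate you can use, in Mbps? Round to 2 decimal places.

Budget: 13 GB = 104000.0 Mb.
Stream payload after overhead: 104000.0 / 1.10 = 94545.5 Mb.
1 h 21 min = 81 min = 4860 s
Total bitrate budget: 94545.5 Mb / 4860 s = 19.454 Mbps.

19.45 Mbps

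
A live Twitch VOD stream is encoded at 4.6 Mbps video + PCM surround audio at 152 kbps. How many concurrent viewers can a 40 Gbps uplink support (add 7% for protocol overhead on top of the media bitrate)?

7866

Audio: 152 kbps = 0.152 Mbps.
Per-viewer media rate: 4.752 Mbps.
On the wire with 7% overhead: 5.085 Mbps.
40 Gbps = 40,000 Mbps; 40,000 / 5.085 = 7866.83 → 7866 viewers.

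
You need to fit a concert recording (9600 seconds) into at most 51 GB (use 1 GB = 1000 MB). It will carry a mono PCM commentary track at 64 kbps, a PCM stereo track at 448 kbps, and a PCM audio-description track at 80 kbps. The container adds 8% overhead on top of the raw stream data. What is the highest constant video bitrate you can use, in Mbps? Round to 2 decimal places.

38.76 Mbps

Budget: 51 GB = 408000.0 Mb.
Stream payload after overhead: 408000.0 / 1.08 = 377777.8 Mb.
Total bitrate budget: 377777.8 Mb / 9600 s = 39.352 Mbps.
Audio total: 64 + 448 + 80 = 592 kbps = 0.592 Mbps.
Video: 39.352 − 0.592 = 38.760 Mbps.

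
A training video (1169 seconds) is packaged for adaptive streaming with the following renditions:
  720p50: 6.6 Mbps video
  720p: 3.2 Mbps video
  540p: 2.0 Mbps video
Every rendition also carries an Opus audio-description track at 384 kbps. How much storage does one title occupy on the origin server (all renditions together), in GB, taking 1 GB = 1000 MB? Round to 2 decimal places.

Audio: 384 kbps = 0.384 Mbps.
Sum of rendition bitrates: (6.6+0.384) + (3.2+0.384) + (2.0+0.384) = 12.952 Mbps.
× 1169 s = 15,141 Mb = 1,893 MB = 1.893 GB.

1.89 GB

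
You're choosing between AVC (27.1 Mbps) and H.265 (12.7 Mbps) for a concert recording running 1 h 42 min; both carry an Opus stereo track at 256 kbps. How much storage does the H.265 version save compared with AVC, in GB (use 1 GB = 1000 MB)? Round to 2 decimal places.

1 h 42 min = 102 min = 6120 s
Audio: 256 kbps = 0.256 Mbps.
AVC: 27.356 Mbps × 6120 s = 167418.7 Mb = 20.927 GB.
H.265: 12.956 Mbps × 6120 s = 79290.7 Mb = 9.911 GB.
Saving: 20.927 − 9.911 = 11.016 GB.

11.02 GB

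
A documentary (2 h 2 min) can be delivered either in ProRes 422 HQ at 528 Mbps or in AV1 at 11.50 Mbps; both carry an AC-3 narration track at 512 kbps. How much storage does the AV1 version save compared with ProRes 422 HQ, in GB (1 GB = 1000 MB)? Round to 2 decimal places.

472.60 GB

2 h 2 min = 122 min = 7320 s
Audio: 512 kbps = 0.512 Mbps.
ProRes 422 HQ: 528.512 Mbps × 7320 s = 3868707.8 Mb = 483.588 GB.
AV1: 12.012 Mbps × 7320 s = 87927.8 Mb = 10.991 GB.
Saving: 483.588 − 10.991 = 472.598 GB.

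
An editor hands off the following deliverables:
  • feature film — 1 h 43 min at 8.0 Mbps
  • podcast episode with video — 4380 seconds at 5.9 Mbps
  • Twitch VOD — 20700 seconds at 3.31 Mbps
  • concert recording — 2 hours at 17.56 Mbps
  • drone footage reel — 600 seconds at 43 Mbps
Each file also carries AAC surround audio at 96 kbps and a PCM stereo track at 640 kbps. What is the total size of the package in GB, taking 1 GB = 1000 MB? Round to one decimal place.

Audio total: 96 + 640 = 736 kbps = 0.736 Mbps.
feature film: 8.736 Mbps × 6180 s = 53988.5 Mb
podcast episode with video: 6.636 Mbps × 4380 s = 29065.7 Mb
Twitch VOD: 4.046 Mbps × 20700 s = 83752.2 Mb
concert recording: 18.296 Mbps × 7200 s = 131731.2 Mb
drone footage reel: 43.736 Mbps × 600 s = 26241.6 Mb
Total: 324779.2 Mb = 40597.4 MB.
= 40.60 GB.

40.6 GB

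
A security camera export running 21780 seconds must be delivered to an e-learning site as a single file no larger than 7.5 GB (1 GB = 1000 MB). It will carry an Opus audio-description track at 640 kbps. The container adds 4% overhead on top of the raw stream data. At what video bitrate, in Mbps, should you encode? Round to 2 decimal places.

Budget: 7.5 GB = 60000.0 Mb.
Stream payload after overhead: 60000.0 / 1.04 = 57692.3 Mb.
Total bitrate budget: 57692.3 Mb / 21780 s = 2.649 Mbps.
Audio: 640 kbps = 0.640 Mbps.
Video: 2.649 − 0.640 = 2.009 Mbps.

2.01 Mbps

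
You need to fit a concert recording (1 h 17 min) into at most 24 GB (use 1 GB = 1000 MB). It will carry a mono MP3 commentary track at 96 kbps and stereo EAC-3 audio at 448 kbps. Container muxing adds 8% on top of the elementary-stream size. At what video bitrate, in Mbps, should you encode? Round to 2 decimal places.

Budget: 24 GB = 192000.0 Mb.
Stream payload after overhead: 192000.0 / 1.08 = 177777.8 Mb.
1 h 17 min = 77 min = 4620 s
Total bitrate budget: 177777.8 Mb / 4620 s = 38.480 Mbps.
Audio total: 96 + 448 = 544 kbps = 0.544 Mbps.
Video: 38.480 − 0.544 = 37.936 Mbps.

37.94 Mbps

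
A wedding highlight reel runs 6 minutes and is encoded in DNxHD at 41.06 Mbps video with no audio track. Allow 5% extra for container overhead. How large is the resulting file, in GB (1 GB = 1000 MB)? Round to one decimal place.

6 min = 360 s
Total bitrate: 41.06 Mbps.
Stream data: 41.060 Mbps × 360 s = 14781.6 Mb.
With 5% container overhead: ×1.05.
15,521 Mb ÷ 8 = 1,940 MB → 1.940 GB.

1.9 GB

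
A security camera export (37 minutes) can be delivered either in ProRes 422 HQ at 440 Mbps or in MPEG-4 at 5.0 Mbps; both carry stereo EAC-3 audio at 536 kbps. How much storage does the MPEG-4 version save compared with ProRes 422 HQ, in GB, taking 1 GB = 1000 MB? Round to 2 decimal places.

37 min = 2220 s
Audio: 536 kbps = 0.536 Mbps.
ProRes 422 HQ: 440.536 Mbps × 2220 s = 977989.9 Mb = 122.249 GB.
MPEG-4: 5.536 Mbps × 2220 s = 12289.9 Mb = 1.536 GB.
Saving: 122.249 − 1.536 = 120.713 GB.

120.71 GB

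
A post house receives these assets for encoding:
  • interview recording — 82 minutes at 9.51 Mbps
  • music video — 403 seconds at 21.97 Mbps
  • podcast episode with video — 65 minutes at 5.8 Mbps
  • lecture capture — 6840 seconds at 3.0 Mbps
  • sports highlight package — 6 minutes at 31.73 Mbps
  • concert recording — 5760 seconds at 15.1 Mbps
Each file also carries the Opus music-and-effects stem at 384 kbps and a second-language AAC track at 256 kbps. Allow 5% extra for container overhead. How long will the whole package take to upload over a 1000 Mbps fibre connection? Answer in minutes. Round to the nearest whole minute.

4 minutes

Audio total: 384 + 256 = 640 kbps = 0.640 Mbps.
interview recording: 10.150 Mbps × 4920 s × 1.05 = 52434.9 Mb
music video: 22.610 Mbps × 403 s × 1.05 = 9567.4 Mb
podcast episode with video: 6.440 Mbps × 3900 s × 1.05 = 26371.8 Mb
lecture capture: 3.640 Mbps × 6840 s × 1.05 = 26142.5 Mb
sports highlight package: 32.370 Mbps × 360 s × 1.05 = 12235.9 Mb
concert recording: 15.740 Mbps × 5760 s × 1.05 = 95195.5 Mb
Total: 221948.0 Mb = 27743.5 MB.
At 1000 Mbps: 221948.0 / 1000 = 222 s ≈ 3.7 minutes.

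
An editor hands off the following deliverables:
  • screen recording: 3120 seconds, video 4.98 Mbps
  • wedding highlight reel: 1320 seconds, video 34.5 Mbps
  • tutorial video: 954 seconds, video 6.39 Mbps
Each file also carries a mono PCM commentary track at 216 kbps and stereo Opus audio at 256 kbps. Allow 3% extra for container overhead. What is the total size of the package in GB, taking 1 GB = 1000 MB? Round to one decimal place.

Audio total: 216 + 256 = 472 kbps = 0.472 Mbps.
screen recording: 5.452 Mbps × 3120 s × 1.03 = 17520.5 Mb
wedding highlight reel: 34.972 Mbps × 1320 s × 1.03 = 47547.9 Mb
tutorial video: 6.862 Mbps × 954 s × 1.03 = 6742.7 Mb
Total: 71811.2 Mb = 8976.4 MB.
= 8.976 GB.

9.0 GB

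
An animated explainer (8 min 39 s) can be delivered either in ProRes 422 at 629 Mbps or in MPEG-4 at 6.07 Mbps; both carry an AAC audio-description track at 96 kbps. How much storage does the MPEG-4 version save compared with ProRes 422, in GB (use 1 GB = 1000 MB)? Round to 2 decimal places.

40.41 GB

8 min 39 s = 519 s
Audio: 96 kbps = 0.096 Mbps.
ProRes 422: 629.096 Mbps × 519 s = 326500.8 Mb = 40.813 GB.
MPEG-4: 6.166 Mbps × 519 s = 3200.2 Mb = 0.400 GB.
Saving: 40.813 − 0.400 = 40.413 GB.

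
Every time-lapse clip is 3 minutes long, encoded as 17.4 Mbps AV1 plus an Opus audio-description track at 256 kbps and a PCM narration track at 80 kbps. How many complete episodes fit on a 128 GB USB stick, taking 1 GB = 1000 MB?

3 min = 180 s
Audio total: 256 + 80 = 336 kbps = 0.336 Mbps.
Total bitrate: 17.736 Mbps.
Per item: 17.736 Mbps × 180 s = 3,192 Mb = 399.1 MB.
Capacity: 128 GB = 1,024,000 Mb; 320.75 items → 320 complete.

320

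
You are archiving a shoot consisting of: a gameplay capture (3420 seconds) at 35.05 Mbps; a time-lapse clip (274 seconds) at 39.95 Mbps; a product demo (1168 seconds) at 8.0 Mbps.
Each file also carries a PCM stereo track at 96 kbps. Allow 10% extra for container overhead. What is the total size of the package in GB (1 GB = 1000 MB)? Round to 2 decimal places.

Audio: 96 kbps = 0.096 Mbps.
gameplay capture: 35.146 Mbps × 3420 s × 1.10 = 132219.3 Mb
time-lapse clip: 40.046 Mbps × 274 s × 1.10 = 12069.9 Mb
product demo: 8.096 Mbps × 1168 s × 1.10 = 10401.7 Mb
Total: 154690.9 Mb = 19336.4 MB.
= 19.34 GB.

19.34 GB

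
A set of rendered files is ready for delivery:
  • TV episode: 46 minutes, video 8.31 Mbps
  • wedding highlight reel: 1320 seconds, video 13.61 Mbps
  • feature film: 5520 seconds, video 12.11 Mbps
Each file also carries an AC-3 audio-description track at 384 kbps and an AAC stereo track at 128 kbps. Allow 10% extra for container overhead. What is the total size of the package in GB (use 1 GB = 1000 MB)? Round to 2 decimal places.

Audio total: 384 + 128 = 512 kbps = 0.512 Mbps.
TV episode: 8.822 Mbps × 2760 s × 1.10 = 26783.6 Mb
wedding highlight reel: 14.122 Mbps × 1320 s × 1.10 = 20505.1 Mb
feature film: 12.622 Mbps × 5520 s × 1.10 = 76640.8 Mb
Total: 123929.5 Mb = 15491.2 MB.
= 15.49 GB.

15.49 GB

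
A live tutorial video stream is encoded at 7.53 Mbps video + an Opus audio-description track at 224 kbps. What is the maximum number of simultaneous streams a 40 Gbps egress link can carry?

Audio: 224 kbps = 0.224 Mbps.
Per-viewer media rate: 7.754 Mbps.
40 Gbps = 40,000 Mbps; 40,000 / 7.754 = 5158.63 → 5158 viewers.

5158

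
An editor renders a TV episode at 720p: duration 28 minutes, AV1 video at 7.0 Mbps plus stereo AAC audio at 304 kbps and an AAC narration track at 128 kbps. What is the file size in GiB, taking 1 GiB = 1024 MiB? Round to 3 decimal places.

28 min = 1680 s
Audio total: 304 + 128 = 432 kbps = 0.432 Mbps.
Total bitrate: 7.0 + 0.432 = 7.432 Mbps.
Stream data: 7.432 Mbps × 1680 s = 12485.8 Mb.
12,486 Mb = 1,560,720,000 bytes ÷ 1,073,741,824 = 1.454 GiB.

1.454 GiB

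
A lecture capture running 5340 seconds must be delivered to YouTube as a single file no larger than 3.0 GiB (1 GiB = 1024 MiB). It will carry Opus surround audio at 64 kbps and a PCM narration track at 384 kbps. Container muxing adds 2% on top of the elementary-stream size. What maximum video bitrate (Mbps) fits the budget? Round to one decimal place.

4.3 Mbps

Budget: 3.0 GiB = 25769.8 Mb.
Stream payload after overhead: 25769.8 / 1.02 = 25264.5 Mb.
Total bitrate budget: 25264.5 Mb / 5340 s = 4.731 Mbps.
Audio total: 64 + 384 = 448 kbps = 0.448 Mbps.
Video: 4.731 − 0.448 = 4.283 Mbps.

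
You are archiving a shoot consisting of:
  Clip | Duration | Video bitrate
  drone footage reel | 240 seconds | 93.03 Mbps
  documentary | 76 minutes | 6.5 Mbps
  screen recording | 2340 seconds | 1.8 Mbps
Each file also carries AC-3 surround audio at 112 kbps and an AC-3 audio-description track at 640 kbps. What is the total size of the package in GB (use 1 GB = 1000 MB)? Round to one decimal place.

Audio total: 112 + 640 = 752 kbps = 0.752 Mbps.
drone footage reel: 93.782 Mbps × 240 s = 22507.7 Mb
documentary: 7.252 Mbps × 4560 s = 33069.1 Mb
screen recording: 2.552 Mbps × 2340 s = 5971.7 Mb
Total: 61548.5 Mb = 7693.6 MB.
= 7.694 GB.

7.7 GB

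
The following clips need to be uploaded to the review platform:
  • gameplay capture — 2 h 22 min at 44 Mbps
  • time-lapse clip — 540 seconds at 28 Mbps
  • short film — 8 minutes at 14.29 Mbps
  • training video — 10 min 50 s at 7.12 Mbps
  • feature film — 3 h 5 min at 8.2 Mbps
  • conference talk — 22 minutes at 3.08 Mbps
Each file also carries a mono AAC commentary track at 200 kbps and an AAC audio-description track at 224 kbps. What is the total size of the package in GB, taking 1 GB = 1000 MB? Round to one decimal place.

Audio total: 200 + 224 = 424 kbps = 0.424 Mbps.
gameplay capture: 44.424 Mbps × 8520 s = 378492.5 Mb
time-lapse clip: 28.424 Mbps × 540 s = 15349.0 Mb
short film: 14.714 Mbps × 480 s = 7062.7 Mb
training video: 7.544 Mbps × 650 s = 4903.6 Mb
feature film: 8.624 Mbps × 11100 s = 95726.4 Mb
conference talk: 3.504 Mbps × 1320 s = 4625.3 Mb
Total: 506159.4 Mb = 63269.9 MB.
= 63.27 GB.

63.3 GB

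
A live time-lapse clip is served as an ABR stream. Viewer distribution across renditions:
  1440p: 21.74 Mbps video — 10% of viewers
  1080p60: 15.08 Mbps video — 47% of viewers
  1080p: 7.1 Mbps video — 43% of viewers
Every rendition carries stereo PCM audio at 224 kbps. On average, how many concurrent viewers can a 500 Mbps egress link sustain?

Audio: 224 kbps = 0.224 Mbps.
Average per-viewer bitrate: 0.10×21.964 + 0.47×15.304 + 0.43×7.324 = 12.539 Mbps.
500 Mbps = 500.0 Mbps; 500.0 / 12.539 = 39.88 → 39.

39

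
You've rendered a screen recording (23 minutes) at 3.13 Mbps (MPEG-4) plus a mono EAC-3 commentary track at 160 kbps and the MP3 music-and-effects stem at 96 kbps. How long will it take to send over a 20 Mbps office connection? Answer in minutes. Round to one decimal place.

3.9 minutes

23 min = 1380 s
Audio total: 160 + 96 = 256 kbps = 0.256 Mbps.
Total bitrate: 3.386 Mbps.
File: 3.386 Mbps × 1380 s = 4672.7 Mb.
At 20 Mbps: 4672.7 / 20 = 233.6 s ≈ 3.89 minutes.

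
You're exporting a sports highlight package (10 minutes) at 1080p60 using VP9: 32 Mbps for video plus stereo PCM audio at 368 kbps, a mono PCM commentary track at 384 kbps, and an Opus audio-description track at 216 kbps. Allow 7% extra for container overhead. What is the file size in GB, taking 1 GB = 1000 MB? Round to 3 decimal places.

2.646 GB

10 min = 600 s
Audio total: 368 + 384 + 216 = 968 kbps = 0.968 Mbps.
Total bitrate: 32 + 0.968 = 32.968 Mbps.
Stream data: 32.968 Mbps × 600 s = 19780.8 Mb.
With 7% container overhead: ×1.07.
21,165 Mb ÷ 8 = 2,646 MB → 2.646 GB.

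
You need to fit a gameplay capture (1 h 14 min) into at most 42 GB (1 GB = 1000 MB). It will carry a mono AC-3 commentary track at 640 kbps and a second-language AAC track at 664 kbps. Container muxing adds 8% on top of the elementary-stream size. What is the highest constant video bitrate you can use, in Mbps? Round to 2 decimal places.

Budget: 42 GB = 336000.0 Mb.
Stream payload after overhead: 336000.0 / 1.08 = 311111.1 Mb.
1 h 14 min = 74 min = 4440 s
Total bitrate budget: 311111.1 Mb / 4440 s = 70.070 Mbps.
Audio total: 640 + 664 = 1304 kbps = 1.304 Mbps.
Video: 70.070 − 1.304 = 68.766 Mbps.

68.77 Mbps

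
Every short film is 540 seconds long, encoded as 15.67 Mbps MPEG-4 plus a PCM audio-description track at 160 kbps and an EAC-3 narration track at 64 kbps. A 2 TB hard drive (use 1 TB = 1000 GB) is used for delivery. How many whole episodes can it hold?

Audio total: 160 + 64 = 224 kbps = 0.224 Mbps.
Total bitrate: 15.894 Mbps.
Per item: 15.894 Mbps × 540 s = 8,583 Mb = 1,073 MB.
Capacity: 2 TB = 16,000,000 Mb; 1864.20 items → 1864 complete.

1864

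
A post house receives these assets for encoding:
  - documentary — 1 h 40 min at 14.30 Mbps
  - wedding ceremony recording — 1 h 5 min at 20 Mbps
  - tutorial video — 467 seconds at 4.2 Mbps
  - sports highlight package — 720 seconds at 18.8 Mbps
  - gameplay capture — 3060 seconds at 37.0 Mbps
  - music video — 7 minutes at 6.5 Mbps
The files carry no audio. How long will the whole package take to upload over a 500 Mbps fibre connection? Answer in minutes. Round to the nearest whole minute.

10 minutes

documentary: 14.300 Mbps × 6000 s = 85800.0 Mb
wedding ceremony recording: 20.000 Mbps × 3900 s = 78000.0 Mb
tutorial video: 4.200 Mbps × 467 s = 1961.4 Mb
sports highlight package: 18.800 Mbps × 720 s = 13536.0 Mb
gameplay capture: 37.000 Mbps × 3060 s = 113220.0 Mb
music video: 6.500 Mbps × 420 s = 2730.0 Mb
Total: 295247.4 Mb = 36905.9 MB.
At 500 Mbps: 295247.4 / 500 = 590 s ≈ 9.84 minutes.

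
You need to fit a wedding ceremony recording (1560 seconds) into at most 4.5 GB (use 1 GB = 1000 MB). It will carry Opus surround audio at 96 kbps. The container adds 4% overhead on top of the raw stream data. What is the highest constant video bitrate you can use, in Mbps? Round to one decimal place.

22.1 Mbps

Budget: 4.5 GB = 36000.0 Mb.
Stream payload after overhead: 36000.0 / 1.04 = 34615.4 Mb.
Total bitrate budget: 34615.4 Mb / 1560 s = 22.189 Mbps.
Audio: 96 kbps = 0.096 Mbps.
Video: 22.189 − 0.096 = 22.093 Mbps.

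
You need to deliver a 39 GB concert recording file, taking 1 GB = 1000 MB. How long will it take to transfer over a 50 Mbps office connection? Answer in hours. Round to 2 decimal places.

1.73 hours

File: 39 GB = 312000.0 Mb.
At 50 Mbps: 312000.0 / 50 = 6240.0 s ≈ 1.73 hours.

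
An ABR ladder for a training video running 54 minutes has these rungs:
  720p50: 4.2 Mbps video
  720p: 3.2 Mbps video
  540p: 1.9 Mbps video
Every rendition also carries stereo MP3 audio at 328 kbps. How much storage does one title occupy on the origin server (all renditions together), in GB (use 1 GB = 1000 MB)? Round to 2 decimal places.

4.17 GB

54 min = 3240 s
Audio: 328 kbps = 0.328 Mbps.
Sum of rendition bitrates: (4.2+0.328) + (3.2+0.328) + (1.9+0.328) = 10.284 Mbps.
× 3240 s = 33,320 Mb = 4,165 MB = 4.165 GB.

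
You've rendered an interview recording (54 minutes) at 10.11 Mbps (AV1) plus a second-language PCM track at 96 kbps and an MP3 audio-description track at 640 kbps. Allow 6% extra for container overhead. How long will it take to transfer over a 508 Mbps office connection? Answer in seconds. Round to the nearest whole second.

73 seconds

54 min = 3240 s
Audio total: 96 + 640 = 736 kbps = 0.736 Mbps.
Total bitrate: 10.846 Mbps.
File: 10.846 Mbps × 3240 s = 35141.0 Mb.
With 6% container overhead: ×1.06. → 37249.5 Mb.
At 508 Mbps: 37249.5 / 508 = 73.3 s ≈ 73.3 seconds.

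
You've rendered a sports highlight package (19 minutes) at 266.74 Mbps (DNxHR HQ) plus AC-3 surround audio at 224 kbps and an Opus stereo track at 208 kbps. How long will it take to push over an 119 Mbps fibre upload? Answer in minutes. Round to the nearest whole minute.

43 minutes

19 min = 1140 s
Audio total: 224 + 208 = 432 kbps = 0.432 Mbps.
Total bitrate: 267.172 Mbps.
File: 267.172 Mbps × 1140 s = 304576.1 Mb.
At 119 Mbps: 304576.1 / 119 = 2559.5 s ≈ 42.7 minutes.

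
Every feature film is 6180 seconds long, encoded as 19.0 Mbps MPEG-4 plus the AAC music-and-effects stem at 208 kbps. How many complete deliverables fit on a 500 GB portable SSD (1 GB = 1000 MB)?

Audio: 208 kbps = 0.208 Mbps.
Total bitrate: 19.208 Mbps.
Per item: 19.208 Mbps × 6180 s = 118,705 Mb = 14,838 MB.
Capacity: 500 GB = 4,000,000 Mb; 33.70 items → 33 complete.

33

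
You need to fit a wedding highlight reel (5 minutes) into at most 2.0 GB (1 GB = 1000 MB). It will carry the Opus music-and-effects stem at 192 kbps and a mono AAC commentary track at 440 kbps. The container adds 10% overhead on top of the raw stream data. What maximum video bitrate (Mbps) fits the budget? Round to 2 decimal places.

Budget: 2.0 GB = 16000.0 Mb.
Stream payload after overhead: 16000.0 / 1.10 = 14545.5 Mb.
5 min = 300 s
Total bitrate budget: 14545.5 Mb / 300 s = 48.485 Mbps.
Audio total: 192 + 440 = 632 kbps = 0.632 Mbps.
Video: 48.485 − 0.632 = 47.853 Mbps.

47.85 Mbps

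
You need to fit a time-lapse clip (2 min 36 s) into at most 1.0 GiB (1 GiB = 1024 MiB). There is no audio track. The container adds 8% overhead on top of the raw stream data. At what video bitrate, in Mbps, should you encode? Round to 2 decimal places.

50.98 Mbps

Budget: 1.0 GiB = 8589.9 Mb.
Stream payload after overhead: 8589.9 / 1.08 = 7953.6 Mb.
2 min 36 s = 156 s
Total bitrate budget: 7953.6 Mb / 156 s = 50.985 Mbps.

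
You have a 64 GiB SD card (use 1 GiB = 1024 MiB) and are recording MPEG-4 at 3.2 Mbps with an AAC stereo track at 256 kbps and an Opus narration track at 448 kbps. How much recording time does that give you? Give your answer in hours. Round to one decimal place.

39.1 hours

Audio total: 256 + 448 = 704 kbps = 0.704 Mbps.
Total bitrate: 3.2 + 0.704 = 3.904 Mbps.
Capacity: 64 GiB = 549,756 Mb.
Recording time: 549,756 / 3.904 = 140,819 s ≈ 39.1 hours.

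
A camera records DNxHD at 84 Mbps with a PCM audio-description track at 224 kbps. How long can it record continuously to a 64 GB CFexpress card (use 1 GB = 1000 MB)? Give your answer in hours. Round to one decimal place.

1.7 hours

Audio: 224 kbps = 0.224 Mbps.
Total bitrate: 84 + 0.224 = 84.224 Mbps.
Capacity: 64 GB = 512,000 Mb.
Recording time: 512,000 / 84.224 = 6,079 s ≈ 1.69 hours.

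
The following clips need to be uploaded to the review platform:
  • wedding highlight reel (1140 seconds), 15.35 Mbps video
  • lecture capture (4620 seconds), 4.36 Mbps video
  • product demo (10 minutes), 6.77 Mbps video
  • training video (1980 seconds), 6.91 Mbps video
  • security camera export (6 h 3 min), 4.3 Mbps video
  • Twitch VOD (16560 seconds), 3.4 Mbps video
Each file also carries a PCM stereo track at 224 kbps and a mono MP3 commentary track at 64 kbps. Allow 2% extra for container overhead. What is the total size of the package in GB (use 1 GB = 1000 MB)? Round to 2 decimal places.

27.90 GB

Audio total: 224 + 64 = 288 kbps = 0.288 Mbps.
wedding highlight reel: 15.638 Mbps × 1140 s × 1.02 = 18183.9 Mb
lecture capture: 4.648 Mbps × 4620 s × 1.02 = 21903.2 Mb
product demo: 7.058 Mbps × 600 s × 1.02 = 4319.5 Mb
training video: 7.198 Mbps × 1980 s × 1.02 = 14537.1 Mb
security camera export: 4.588 Mbps × 21780 s × 1.02 = 101925.2 Mb
Twitch VOD: 3.688 Mbps × 16560 s × 1.02 = 62294.7 Mb
Total: 223163.6 Mb = 27895.4 MB.
= 27.90 GB.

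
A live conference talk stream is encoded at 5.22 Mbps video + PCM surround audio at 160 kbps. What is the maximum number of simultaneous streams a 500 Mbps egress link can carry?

Audio: 160 kbps = 0.160 Mbps.
Per-viewer media rate: 5.380 Mbps.
500 Mbps = 500.0 Mbps; 500.0 / 5.380 = 92.94 → 92 viewers.

92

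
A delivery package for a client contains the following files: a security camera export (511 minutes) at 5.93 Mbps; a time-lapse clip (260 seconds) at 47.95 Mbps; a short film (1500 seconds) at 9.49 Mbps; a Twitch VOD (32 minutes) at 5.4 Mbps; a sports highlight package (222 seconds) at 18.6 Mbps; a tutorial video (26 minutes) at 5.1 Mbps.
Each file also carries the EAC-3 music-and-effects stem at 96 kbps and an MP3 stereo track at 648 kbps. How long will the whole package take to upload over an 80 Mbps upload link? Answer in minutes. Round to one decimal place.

Audio total: 96 + 648 = 744 kbps = 0.744 Mbps.
security camera export: 6.674 Mbps × 30660 s = 204624.8 Mb
time-lapse clip: 48.694 Mbps × 260 s = 12660.4 Mb
short film: 10.234 Mbps × 1500 s = 15351.0 Mb
Twitch VOD: 6.144 Mbps × 1920 s = 11796.5 Mb
sports highlight package: 19.344 Mbps × 222 s = 4294.4 Mb
tutorial video: 5.844 Mbps × 1560 s = 9116.6 Mb
Total: 257843.8 Mb = 32230.5 MB.
At 80 Mbps: 257843.8 / 80 = 3223 s ≈ 53.7 minutes.

53.7 minutes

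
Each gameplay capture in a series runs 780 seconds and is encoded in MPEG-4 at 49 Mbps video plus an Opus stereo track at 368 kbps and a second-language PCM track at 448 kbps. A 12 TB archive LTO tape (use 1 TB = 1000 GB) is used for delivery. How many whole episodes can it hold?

Audio total: 368 + 448 = 816 kbps = 0.816 Mbps.
Total bitrate: 49.816 Mbps.
Per item: 49.816 Mbps × 780 s = 38,856 Mb = 4,857 MB.
Capacity: 12 TB = 96,000,000 Mb; 2470.63 items → 2470 complete.

2470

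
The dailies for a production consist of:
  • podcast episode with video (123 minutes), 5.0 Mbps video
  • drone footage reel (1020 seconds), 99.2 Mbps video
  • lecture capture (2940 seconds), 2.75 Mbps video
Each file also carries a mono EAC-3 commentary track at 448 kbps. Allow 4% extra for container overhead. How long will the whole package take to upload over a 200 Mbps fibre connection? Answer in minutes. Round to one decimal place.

13.1 minutes

Audio: 448 kbps = 0.448 Mbps.
podcast episode with video: 5.448 Mbps × 7380 s × 1.04 = 41814.5 Mb
drone footage reel: 99.648 Mbps × 1020 s × 1.04 = 105706.6 Mb
lecture capture: 3.198 Mbps × 2940 s × 1.04 = 9778.2 Mb
Total: 157299.3 Mb = 19662.4 MB.
At 200 Mbps: 157299.3 / 200 = 786 s ≈ 13.1 minutes.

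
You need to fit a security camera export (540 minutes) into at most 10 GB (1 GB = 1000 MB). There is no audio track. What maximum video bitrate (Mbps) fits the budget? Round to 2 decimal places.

2.47 Mbps

Budget: 10 GB = 80000.0 Mb.
540 min = 32400 s
Total bitrate budget: 80000.0 Mb / 32400 s = 2.469 Mbps.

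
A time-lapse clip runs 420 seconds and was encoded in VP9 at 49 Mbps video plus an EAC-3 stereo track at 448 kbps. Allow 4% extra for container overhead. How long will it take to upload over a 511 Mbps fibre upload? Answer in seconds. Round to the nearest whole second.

42 seconds

Audio: 448 kbps = 0.448 Mbps.
Total bitrate: 49.448 Mbps.
File: 49.448 Mbps × 420 s = 20768.2 Mb.
With 4% container overhead: ×1.04. → 21598.9 Mb.
At 511 Mbps: 21598.9 / 511 = 42.3 s ≈ 42.3 seconds.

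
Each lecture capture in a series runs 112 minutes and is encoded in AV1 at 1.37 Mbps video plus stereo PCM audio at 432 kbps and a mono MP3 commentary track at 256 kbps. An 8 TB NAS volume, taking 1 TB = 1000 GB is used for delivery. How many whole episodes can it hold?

4627

112 min = 6720 s
Audio total: 432 + 256 = 688 kbps = 0.688 Mbps.
Total bitrate: 2.058 Mbps.
Per item: 2.058 Mbps × 6720 s = 13,830 Mb = 1,729 MB.
Capacity: 8 TB = 64,000,000 Mb; 4627.70 items → 4627 complete.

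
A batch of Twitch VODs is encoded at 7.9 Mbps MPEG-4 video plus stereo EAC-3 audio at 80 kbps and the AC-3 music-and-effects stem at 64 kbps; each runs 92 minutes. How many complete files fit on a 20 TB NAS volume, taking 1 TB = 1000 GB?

92 min = 5520 s
Audio total: 80 + 64 = 144 kbps = 0.144 Mbps.
Total bitrate: 8.044 Mbps.
Per item: 8.044 Mbps × 5520 s = 44,403 Mb = 5,550 MB.
Capacity: 20 TB = 160,000,000 Mb; 3603.37 items → 3603 complete.

3603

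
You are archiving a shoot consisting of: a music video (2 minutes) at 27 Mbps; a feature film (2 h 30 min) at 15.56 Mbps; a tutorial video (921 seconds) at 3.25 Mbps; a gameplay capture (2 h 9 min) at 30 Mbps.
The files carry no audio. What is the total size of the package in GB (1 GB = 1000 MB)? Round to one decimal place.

music video: 27.000 Mbps × 120 s = 3240.0 Mb
feature film: 15.560 Mbps × 9000 s = 140040.0 Mb
tutorial video: 3.250 Mbps × 921 s = 2993.2 Mb
gameplay capture: 30.000 Mbps × 7740 s = 232200.0 Mb
Total: 378473.2 Mb = 47309.2 MB.
= 47.31 GB.

47.3 GB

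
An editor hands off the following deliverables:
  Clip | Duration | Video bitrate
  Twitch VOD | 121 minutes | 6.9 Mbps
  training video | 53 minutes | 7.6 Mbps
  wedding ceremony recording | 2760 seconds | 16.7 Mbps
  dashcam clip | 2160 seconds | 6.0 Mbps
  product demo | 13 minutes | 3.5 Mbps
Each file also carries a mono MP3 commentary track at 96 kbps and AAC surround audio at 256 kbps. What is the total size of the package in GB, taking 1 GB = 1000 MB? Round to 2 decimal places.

17.72 GB

Audio total: 96 + 256 = 352 kbps = 0.352 Mbps.
Twitch VOD: 7.252 Mbps × 7260 s = 52649.5 Mb
training video: 7.952 Mbps × 3180 s = 25287.4 Mb
wedding ceremony recording: 17.052 Mbps × 2760 s = 47063.5 Mb
dashcam clip: 6.352 Mbps × 2160 s = 13720.3 Mb
product demo: 3.852 Mbps × 780 s = 3004.6 Mb
Total: 141725.3 Mb = 17715.7 MB.
= 17.72 GB.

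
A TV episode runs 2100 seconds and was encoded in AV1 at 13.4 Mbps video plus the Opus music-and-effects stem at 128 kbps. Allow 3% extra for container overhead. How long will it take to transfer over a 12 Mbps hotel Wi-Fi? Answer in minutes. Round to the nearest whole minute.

41 minutes

Audio: 128 kbps = 0.128 Mbps.
Total bitrate: 13.528 Mbps.
File: 13.528 Mbps × 2100 s = 28408.8 Mb.
With 3% container overhead: ×1.03. → 29261.1 Mb.
At 12 Mbps: 29261.1 / 12 = 2438.4 s ≈ 40.6 minutes.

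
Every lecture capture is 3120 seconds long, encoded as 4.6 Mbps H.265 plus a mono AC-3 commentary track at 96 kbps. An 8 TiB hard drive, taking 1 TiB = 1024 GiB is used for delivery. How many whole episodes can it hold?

4802

Audio: 96 kbps = 0.096 Mbps.
Total bitrate: 4.696 Mbps.
Per item: 4.696 Mbps × 3120 s = 14,652 Mb = 1,831 MB.
Capacity: 8 TiB = 70,368,744 Mb; 4802.83 items → 4802 complete.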